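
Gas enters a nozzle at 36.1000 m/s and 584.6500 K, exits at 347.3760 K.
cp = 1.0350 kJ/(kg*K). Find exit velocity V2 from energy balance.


dT = 237.2740 K
2*cp*1000*dT = 491157.1800
V1^2 = 1303.2100
V2 = sqrt(492460.3900) = 701.7552 m/s

701.7552 m/s


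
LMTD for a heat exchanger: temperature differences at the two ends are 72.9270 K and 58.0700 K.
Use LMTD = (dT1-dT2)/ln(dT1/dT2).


dT1/dT2 = 1.2558
ln(dT1/dT2) = 0.2278
LMTD = 14.8570 / 0.2278 = 65.2167 K

65.2167 K


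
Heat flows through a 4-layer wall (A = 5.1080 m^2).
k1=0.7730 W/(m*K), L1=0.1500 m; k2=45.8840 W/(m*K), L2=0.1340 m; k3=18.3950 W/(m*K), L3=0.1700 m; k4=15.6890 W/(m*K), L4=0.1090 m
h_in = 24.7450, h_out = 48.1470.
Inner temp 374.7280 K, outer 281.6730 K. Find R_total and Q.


R_conv_in = 1/(24.7450*5.1080) = 0.0079
R_1 = 0.1500/(0.7730*5.1080) = 0.0380
R_2 = 0.1340/(45.8840*5.1080) = 0.0006
R_3 = 0.1700/(18.3950*5.1080) = 0.0018
R_4 = 0.1090/(15.6890*5.1080) = 0.0014
R_conv_out = 1/(48.1470*5.1080) = 0.0041
R_total = 0.0537 K/W
Q = 93.0550 / 0.0537 = 1732.6083 W

R_total = 0.0537 K/W, Q = 1732.6083 W


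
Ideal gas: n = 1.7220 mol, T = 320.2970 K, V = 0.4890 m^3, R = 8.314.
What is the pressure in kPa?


P = nRT/V = 1.7220 * 8.314 * 320.2970 / 0.4890
= 4585.5986 / 0.4890 = 9377.5023 Pa = 9.3775 kPa

9.3775 kPa


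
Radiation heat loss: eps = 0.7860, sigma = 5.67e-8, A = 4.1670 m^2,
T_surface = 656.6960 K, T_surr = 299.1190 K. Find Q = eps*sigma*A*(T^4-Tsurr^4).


T^4 = 1.8598e+11
Tsurr^4 = 8.0053e+09
Q = 0.7860 * 5.67e-8 * 4.1670 * 1.7797e+11 = 33050.5198 W

33050.5198 W


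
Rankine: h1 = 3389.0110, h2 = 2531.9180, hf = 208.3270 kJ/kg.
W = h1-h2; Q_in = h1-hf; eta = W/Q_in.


W = 857.0930 kJ/kg
Q_in = 3180.6840 kJ/kg
eta = 0.2695 = 26.9468%

eta = 26.9468%


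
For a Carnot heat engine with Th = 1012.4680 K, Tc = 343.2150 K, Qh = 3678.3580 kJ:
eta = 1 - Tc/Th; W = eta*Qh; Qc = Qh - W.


eta = 1 - 343.2150/1012.4680 = 0.6610
W = 0.6610 * 3678.3580 = 2431.4370 kJ
Qc = 3678.3580 - 2431.4370 = 1246.9210 kJ

eta = 66.1012%, W = 2431.4370 kJ, Qc = 1246.9210 kJ


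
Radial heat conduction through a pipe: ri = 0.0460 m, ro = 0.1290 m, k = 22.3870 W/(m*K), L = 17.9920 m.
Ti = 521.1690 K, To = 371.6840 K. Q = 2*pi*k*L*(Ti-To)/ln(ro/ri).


dT = 149.4850 K
ln(ro/ri) = 1.0312
Q = 2*pi*22.3870*17.9920*149.4850 / 1.0312 = 366878.3902 W

366878.3902 W


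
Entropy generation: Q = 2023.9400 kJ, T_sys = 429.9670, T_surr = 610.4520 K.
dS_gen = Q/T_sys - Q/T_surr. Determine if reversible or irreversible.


dS_sys = 2023.9400/429.9670 = 4.7072 kJ/K
dS_surr = -2023.9400/610.4520 = -3.3155 kJ/K
dS_gen = 4.7072 - 3.3155 = 1.3917 kJ/K (irreversible)

dS_gen = 1.3917 kJ/K, irreversible


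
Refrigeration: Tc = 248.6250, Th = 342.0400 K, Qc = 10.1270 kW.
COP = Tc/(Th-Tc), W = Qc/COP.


COP = 248.6250 / 93.4150 = 2.6615
W = 10.1270 / 2.6615 = 3.8050 kW

COP = 2.6615, W = 3.8050 kW


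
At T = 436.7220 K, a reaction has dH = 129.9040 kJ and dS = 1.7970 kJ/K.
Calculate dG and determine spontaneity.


T*dS = 436.7220 * 1.7970 = 784.7894 kJ
dG = 129.9040 - 784.7894 = -654.8854 kJ (spontaneous)

dG = -654.8854 kJ, spontaneous


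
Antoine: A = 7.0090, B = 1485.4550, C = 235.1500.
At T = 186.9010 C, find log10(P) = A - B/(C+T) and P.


C+T = 422.0510
B/(C+T) = 3.5196
log10(P) = 7.0090 - 3.5196 = 3.4894
P = 10^3.4894 = 3085.9566 mmHg

3085.9566 mmHg


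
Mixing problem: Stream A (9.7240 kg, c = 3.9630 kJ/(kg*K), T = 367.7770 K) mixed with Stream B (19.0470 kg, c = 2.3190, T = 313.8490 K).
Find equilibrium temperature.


num = 28035.4406
den = 82.7062
Tf = 338.9763 K

338.9763 K


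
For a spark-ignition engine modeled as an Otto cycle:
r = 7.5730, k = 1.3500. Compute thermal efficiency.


r^(k-1) = 2.0312
eta = 1 - 1/2.0312 = 0.5077 = 50.7670%

50.7670%


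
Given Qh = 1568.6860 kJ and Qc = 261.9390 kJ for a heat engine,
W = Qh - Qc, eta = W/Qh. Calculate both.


W = 1568.6860 - 261.9390 = 1306.7470 kJ
eta = 1306.7470 / 1568.6860 = 0.8330 = 83.3020%

W = 1306.7470 kJ, eta = 83.3020%


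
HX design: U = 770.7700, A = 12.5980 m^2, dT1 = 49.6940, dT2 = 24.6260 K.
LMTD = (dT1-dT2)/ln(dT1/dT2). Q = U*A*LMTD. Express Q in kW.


LMTD = 35.7053 K
Q = 770.7700 * 12.5980 * 35.7053 = 346703.8157 W = 346.7038 kW

346.7038 kW


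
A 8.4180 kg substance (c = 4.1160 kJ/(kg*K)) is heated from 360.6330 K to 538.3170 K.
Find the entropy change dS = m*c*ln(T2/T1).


T2/T1 = 1.4927
ln(T2/T1) = 0.4006
dS = 8.4180 * 4.1160 * 0.4006 = 13.8797 kJ/K

13.8797 kJ/K


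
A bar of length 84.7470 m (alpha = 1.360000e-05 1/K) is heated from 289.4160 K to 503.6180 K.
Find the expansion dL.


dT = 214.2020 K
dL = 1.360000e-05 * 84.7470 * 214.2020 = 0.246880 m
L_final = 84.993880 m

dL = 0.246880 m


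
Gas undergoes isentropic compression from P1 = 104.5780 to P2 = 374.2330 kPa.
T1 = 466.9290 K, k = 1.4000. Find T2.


(k-1)/k = 0.2857
(P2/P1)^exp = 1.4395
T2 = 466.9290 * 1.4395 = 672.1270 K

672.1270 K


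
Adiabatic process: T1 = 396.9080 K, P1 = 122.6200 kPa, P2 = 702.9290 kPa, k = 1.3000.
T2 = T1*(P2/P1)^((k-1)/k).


(k-1)/k = 0.2308
(P2/P1)^exp = 1.4962
T2 = 396.9080 * 1.4962 = 593.8732 K

593.8732 K


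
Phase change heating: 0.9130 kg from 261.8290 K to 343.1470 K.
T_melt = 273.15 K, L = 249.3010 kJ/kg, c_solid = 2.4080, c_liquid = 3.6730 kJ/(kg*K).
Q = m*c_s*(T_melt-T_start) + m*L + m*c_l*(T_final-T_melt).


Q1 (sensible, solid) = 0.9130 * 2.4080 * 11.3210 = 24.8893 kJ
Q2 (latent) = 0.9130 * 249.3010 = 227.6118 kJ
Q3 (sensible, liquid) = 0.9130 * 3.6730 * 69.9970 = 234.7314 kJ
Q_total = 487.2324 kJ

487.2324 kJ


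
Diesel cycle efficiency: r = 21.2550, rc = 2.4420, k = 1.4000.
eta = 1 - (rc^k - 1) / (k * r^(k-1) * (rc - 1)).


r^(k-1) = 3.3961
rc^k = 3.4901
eta = 0.6368 = 63.6799%

63.6799%


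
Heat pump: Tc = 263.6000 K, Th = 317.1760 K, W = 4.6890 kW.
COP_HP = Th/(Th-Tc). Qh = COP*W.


COP = 317.1760 / 53.5760 = 5.9201
Qh = 5.9201 * 4.6890 = 27.7594 kW

COP = 5.9201, Qh = 27.7594 kW


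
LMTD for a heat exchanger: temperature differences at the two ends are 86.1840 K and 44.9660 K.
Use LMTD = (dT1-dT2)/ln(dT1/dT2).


dT1/dT2 = 1.9166
ln(dT1/dT2) = 0.6506
LMTD = 41.2180 / 0.6506 = 63.3560 K

63.3560 K


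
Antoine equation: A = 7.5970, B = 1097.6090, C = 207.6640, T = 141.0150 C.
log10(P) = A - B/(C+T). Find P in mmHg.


C+T = 348.6790
B/(C+T) = 3.1479
log10(P) = 7.5970 - 3.1479 = 4.4491
P = 10^4.4491 = 28125.0424 mmHg

28125.0424 mmHg


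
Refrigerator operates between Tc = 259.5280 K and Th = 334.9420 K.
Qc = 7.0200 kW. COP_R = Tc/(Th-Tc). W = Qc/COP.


COP = 259.5280 / 75.4140 = 3.4414
W = 7.0200 / 3.4414 = 2.0399 kW

COP = 3.4414, W = 2.0399 kW


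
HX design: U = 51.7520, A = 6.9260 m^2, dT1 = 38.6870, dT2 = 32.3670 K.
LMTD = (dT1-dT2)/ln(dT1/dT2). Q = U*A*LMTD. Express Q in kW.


LMTD = 35.4331 K
Q = 51.7520 * 6.9260 * 35.4331 = 12700.4443 W = 12.7004 kW

12.7004 kW


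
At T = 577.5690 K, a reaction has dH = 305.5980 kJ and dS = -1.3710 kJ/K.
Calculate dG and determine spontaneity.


T*dS = 577.5690 * -1.3710 = -791.8471 kJ
dG = 305.5980 + 791.8471 = 1097.4451 kJ (non-spontaneous)

dG = 1097.4451 kJ, non-spontaneous


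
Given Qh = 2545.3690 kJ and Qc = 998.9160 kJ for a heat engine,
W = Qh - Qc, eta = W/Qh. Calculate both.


W = 2545.3690 - 998.9160 = 1546.4530 kJ
eta = 1546.4530 / 2545.3690 = 0.6076 = 60.7556%

W = 1546.4530 kJ, eta = 60.7556%


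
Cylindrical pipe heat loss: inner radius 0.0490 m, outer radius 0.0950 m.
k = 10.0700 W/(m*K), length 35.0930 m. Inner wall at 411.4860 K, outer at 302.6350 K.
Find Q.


dT = 108.8510 K
ln(ro/ri) = 0.6621
Q = 2*pi*10.0700*35.0930*108.8510 / 0.6621 = 365062.4326 W

365062.4326 W


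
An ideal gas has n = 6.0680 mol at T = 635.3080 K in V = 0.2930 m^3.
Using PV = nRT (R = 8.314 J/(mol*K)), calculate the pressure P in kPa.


P = nRT/V = 6.0680 * 8.314 * 635.3080 / 0.2930
= 32050.8769 / 0.2930 = 109388.6584 Pa = 109.3887 kPa

109.3887 kPa


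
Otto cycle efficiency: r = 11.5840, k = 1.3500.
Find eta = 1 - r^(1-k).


r^(k-1) = 2.3570
eta = 1 - 1/2.3570 = 0.5757 = 57.5723%

57.5723%


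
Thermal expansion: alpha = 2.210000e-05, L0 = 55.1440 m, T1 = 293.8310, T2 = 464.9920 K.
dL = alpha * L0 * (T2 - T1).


dT = 171.1610 K
dL = 2.210000e-05 * 55.1440 * 171.1610 = 0.208591 m
L_final = 55.352591 m

dL = 0.208591 m


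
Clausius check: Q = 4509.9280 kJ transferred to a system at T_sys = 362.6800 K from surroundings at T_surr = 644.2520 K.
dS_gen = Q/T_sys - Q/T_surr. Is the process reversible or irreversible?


dS_sys = 4509.9280/362.6800 = 12.4350 kJ/K
dS_surr = -4509.9280/644.2520 = -7.0003 kJ/K
dS_gen = 12.4350 - 7.0003 = 5.4348 kJ/K (irreversible)

dS_gen = 5.4348 kJ/K, irreversible


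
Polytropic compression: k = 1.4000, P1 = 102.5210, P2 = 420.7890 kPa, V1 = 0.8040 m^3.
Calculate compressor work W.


(k-1)/k = 0.2857
(P2/P1)^exp = 1.4970
W = 3.5000 * 102.5210 * 0.8040 * (1.4970 - 1) = 143.3745 kJ

143.3745 kJ


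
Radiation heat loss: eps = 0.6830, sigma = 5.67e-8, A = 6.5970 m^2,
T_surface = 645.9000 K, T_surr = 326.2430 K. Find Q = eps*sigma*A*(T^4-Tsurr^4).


T^4 = 1.7404e+11
Tsurr^4 = 1.1328e+10
Q = 0.6830 * 5.67e-8 * 6.5970 * 1.6272e+11 = 41570.1822 W

41570.1822 W


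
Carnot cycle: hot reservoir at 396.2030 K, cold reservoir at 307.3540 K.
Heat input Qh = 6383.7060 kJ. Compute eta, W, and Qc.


eta = 1 - 307.3540/396.2030 = 0.2243
W = 0.2243 * 6383.7060 = 1431.5538 kJ
Qc = 6383.7060 - 1431.5538 = 4952.1522 kJ

eta = 22.4251%, W = 1431.5538 kJ, Qc = 4952.1522 kJ


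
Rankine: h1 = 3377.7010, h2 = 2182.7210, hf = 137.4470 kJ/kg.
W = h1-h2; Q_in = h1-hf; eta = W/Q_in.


W = 1194.9800 kJ/kg
Q_in = 3240.2540 kJ/kg
eta = 0.3688 = 36.8792%

eta = 36.8792%


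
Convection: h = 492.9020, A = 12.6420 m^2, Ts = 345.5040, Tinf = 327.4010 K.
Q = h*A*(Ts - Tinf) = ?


dT = 18.1030 K
Q = 492.9020 * 12.6420 * 18.1030 = 112804.6280 W

112804.6280 W


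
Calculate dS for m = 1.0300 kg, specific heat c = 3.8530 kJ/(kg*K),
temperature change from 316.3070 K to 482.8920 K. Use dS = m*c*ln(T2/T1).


T2/T1 = 1.5267
ln(T2/T1) = 0.4231
dS = 1.0300 * 3.8530 * 0.4231 = 1.6790 kJ/K

1.6790 kJ/K


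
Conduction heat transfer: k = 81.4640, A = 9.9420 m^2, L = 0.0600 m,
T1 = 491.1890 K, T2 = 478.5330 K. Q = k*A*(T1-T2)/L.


dT = 12.6560 K
Q = 81.4640 * 9.9420 * 12.6560 / 0.0600 = 170838.0892 W

170838.0892 W


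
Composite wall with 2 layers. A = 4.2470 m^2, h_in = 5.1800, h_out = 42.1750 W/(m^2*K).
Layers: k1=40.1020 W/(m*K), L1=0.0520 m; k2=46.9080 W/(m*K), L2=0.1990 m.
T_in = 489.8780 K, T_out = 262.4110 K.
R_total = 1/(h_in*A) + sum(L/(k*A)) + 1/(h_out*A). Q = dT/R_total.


R_conv_in = 1/(5.1800*4.2470) = 0.0455
R_1 = 0.0520/(40.1020*4.2470) = 0.0003
R_2 = 0.1990/(46.9080*4.2470) = 0.0010
R_conv_out = 1/(42.1750*4.2470) = 0.0056
R_total = 0.0523 K/W
Q = 227.4670 / 0.0523 = 4345.7153 W

R_total = 0.0523 K/W, Q = 4345.7153 W


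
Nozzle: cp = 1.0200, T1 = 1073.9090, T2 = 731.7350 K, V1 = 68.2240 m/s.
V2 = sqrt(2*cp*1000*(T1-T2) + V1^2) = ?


dT = 342.1740 K
2*cp*1000*dT = 698034.9600
V1^2 = 4654.5142
V2 = sqrt(702689.4742) = 838.2658 m/s

838.2658 m/s


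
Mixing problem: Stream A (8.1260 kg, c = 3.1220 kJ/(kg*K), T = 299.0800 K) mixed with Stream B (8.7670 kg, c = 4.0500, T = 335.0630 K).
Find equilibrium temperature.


num = 19484.3359
den = 60.8757
Tf = 320.0674 K

320.0674 K


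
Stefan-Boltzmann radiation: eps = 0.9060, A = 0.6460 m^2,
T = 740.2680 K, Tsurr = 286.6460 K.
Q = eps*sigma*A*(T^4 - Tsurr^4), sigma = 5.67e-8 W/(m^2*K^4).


T^4 = 3.0030e+11
Tsurr^4 = 6.7512e+09
Q = 0.9060 * 5.67e-8 * 0.6460 * 2.9355e+11 = 9741.4725 W

9741.4725 W


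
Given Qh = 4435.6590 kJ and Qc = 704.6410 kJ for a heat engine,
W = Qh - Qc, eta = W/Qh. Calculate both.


W = 4435.6590 - 704.6410 = 3731.0180 kJ
eta = 3731.0180 / 4435.6590 = 0.8411 = 84.1142%

W = 3731.0180 kJ, eta = 84.1142%


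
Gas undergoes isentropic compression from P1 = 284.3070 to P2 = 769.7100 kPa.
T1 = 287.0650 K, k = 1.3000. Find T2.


(k-1)/k = 0.2308
(P2/P1)^exp = 1.2584
T2 = 287.0650 * 1.2584 = 361.2410 K

361.2410 K


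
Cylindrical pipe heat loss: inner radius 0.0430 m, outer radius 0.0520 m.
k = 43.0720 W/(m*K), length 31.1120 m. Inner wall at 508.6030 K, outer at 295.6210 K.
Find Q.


dT = 212.9820 K
ln(ro/ri) = 0.1900
Q = 2*pi*43.0720*31.1120*212.9820 / 0.1900 = 9436098.8628 W

9436098.8628 W


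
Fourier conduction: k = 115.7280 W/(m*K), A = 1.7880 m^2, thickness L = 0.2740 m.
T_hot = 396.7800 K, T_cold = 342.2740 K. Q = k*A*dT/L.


dT = 54.5060 K
Q = 115.7280 * 1.7880 * 54.5060 / 0.2740 = 41162.3074 W

41162.3074 W


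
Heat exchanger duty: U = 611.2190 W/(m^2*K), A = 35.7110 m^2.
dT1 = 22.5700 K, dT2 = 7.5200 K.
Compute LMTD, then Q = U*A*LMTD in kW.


LMTD = 13.6936 K
Q = 611.2190 * 35.7110 * 13.6936 = 298893.0057 W = 298.8930 kW

298.8930 kW


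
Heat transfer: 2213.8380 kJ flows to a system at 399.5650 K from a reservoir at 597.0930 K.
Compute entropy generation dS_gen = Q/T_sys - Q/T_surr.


dS_sys = 2213.8380/399.5650 = 5.5406 kJ/K
dS_surr = -2213.8380/597.0930 = -3.7077 kJ/K
dS_gen = 5.5406 - 3.7077 = 1.8329 kJ/K (irreversible)

dS_gen = 1.8329 kJ/K, irreversible


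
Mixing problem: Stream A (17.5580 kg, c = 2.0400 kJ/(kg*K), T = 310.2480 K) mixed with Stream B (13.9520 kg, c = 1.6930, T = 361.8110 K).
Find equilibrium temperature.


num = 19658.8043
den = 59.4391
Tf = 330.7388 K

330.7388 K


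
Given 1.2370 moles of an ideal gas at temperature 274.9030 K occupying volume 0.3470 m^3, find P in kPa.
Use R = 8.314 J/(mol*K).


P = nRT/V = 1.2370 * 8.314 * 274.9030 / 0.3470
= 2827.2174 / 0.3470 = 8147.6005 Pa = 8.1476 kPa

8.1476 kPa


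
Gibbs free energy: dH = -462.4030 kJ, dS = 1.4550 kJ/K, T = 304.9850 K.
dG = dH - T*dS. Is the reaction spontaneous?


T*dS = 304.9850 * 1.4550 = 443.7532 kJ
dG = -462.4030 - 443.7532 = -906.1562 kJ (spontaneous)

dG = -906.1562 kJ, spontaneous


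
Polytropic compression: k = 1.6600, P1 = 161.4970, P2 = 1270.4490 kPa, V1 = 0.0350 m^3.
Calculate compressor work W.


(k-1)/k = 0.3976
(P2/P1)^exp = 2.2707
W = 2.5152 * 161.4970 * 0.0350 * (2.2707 - 1) = 18.0650 kJ

18.0650 kJ


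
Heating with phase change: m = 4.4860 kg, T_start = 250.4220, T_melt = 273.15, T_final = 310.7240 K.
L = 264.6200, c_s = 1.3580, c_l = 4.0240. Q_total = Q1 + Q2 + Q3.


Q1 (sensible, solid) = 4.4860 * 1.3580 * 22.7280 = 138.4587 kJ
Q2 (latent) = 4.4860 * 264.6200 = 1187.0853 kJ
Q3 (sensible, liquid) = 4.4860 * 4.0240 * 37.5740 = 678.2732 kJ
Q_total = 2003.8172 kJ

2003.8172 kJ


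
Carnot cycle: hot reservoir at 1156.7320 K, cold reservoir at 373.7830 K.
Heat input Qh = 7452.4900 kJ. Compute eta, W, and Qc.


eta = 1 - 373.7830/1156.7320 = 0.6769
W = 0.6769 * 7452.4900 = 5044.3141 kJ
Qc = 7452.4900 - 5044.3141 = 2408.1759 kJ

eta = 67.6863%, W = 5044.3141 kJ, Qc = 2408.1759 kJ


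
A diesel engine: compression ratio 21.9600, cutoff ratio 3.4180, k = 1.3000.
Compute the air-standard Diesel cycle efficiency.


r^(k-1) = 2.5263
rc^k = 4.9420
eta = 0.5036 = 50.3604%

50.3604%


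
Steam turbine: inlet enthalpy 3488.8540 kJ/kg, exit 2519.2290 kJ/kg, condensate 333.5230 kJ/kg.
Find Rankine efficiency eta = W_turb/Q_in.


W = 969.6250 kJ/kg
Q_in = 3155.3310 kJ/kg
eta = 0.3073 = 30.7297%

eta = 30.7297%


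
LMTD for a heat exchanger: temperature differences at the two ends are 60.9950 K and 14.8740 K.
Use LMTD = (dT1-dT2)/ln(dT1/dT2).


dT1/dT2 = 4.1008
ln(dT1/dT2) = 1.4112
LMTD = 46.1210 / 1.4112 = 32.6826 K

32.6826 K


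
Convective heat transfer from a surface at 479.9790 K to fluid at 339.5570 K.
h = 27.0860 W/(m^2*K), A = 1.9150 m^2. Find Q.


dT = 140.4220 K
Q = 27.0860 * 1.9150 * 140.4220 = 7283.6456 W

7283.6456 W


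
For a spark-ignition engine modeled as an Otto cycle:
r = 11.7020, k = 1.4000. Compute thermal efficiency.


r^(k-1) = 2.6749
eta = 1 - 1/2.6749 = 0.6262 = 62.6151%

62.6151%


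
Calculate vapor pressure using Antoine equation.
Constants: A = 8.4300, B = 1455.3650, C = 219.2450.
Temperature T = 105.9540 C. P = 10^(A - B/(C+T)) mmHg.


C+T = 325.1990
B/(C+T) = 4.4753
log10(P) = 8.4300 - 4.4753 = 3.9547
P = 10^3.9547 = 9009.3635 mmHg

9009.3635 mmHg


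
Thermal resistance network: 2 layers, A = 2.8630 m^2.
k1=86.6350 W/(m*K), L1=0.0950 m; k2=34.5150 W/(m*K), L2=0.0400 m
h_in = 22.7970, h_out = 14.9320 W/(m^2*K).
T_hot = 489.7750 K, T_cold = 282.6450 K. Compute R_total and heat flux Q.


R_conv_in = 1/(22.7970*2.8630) = 0.0153
R_1 = 0.0950/(86.6350*2.8630) = 0.0004
R_2 = 0.0400/(34.5150*2.8630) = 0.0004
R_conv_out = 1/(14.9320*2.8630) = 0.0234
R_total = 0.0395 K/W
Q = 207.1300 / 0.0395 = 5243.6743 W

R_total = 0.0395 K/W, Q = 5243.6743 W


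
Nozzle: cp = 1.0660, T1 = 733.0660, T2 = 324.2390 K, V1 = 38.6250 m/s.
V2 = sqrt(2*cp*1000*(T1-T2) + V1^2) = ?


dT = 408.8270 K
2*cp*1000*dT = 871619.1640
V1^2 = 1491.8906
V2 = sqrt(873111.0546) = 934.4041 m/s

934.4041 m/s


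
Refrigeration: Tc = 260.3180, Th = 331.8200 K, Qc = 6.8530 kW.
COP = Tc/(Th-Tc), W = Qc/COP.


COP = 260.3180 / 71.5020 = 3.6407
W = 6.8530 / 3.6407 = 1.8823 kW

COP = 3.6407, W = 1.8823 kW


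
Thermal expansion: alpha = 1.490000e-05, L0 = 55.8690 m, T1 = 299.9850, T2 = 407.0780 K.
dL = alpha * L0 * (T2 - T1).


dT = 107.0930 K
dL = 1.490000e-05 * 55.8690 * 107.0930 = 0.089149 m
L_final = 55.958149 m

dL = 0.089149 m


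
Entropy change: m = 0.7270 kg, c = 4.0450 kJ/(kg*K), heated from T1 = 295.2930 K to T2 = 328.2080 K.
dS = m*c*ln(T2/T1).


T2/T1 = 1.1115
ln(T2/T1) = 0.1057
dS = 0.7270 * 4.0450 * 0.1057 = 0.3108 kJ/K

0.3108 kJ/K


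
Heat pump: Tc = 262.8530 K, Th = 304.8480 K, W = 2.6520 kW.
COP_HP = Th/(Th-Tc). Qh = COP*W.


COP = 304.8480 / 41.9950 = 7.2591
Qh = 7.2591 * 2.6520 = 19.2513 kW

COP = 7.2591, Qh = 19.2513 kW


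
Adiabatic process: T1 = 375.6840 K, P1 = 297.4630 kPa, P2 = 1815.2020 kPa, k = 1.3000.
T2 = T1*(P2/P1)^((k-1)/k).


(k-1)/k = 0.2308
(P2/P1)^exp = 1.5180
T2 = 375.6840 * 1.5180 = 570.2826 K

570.2826 K


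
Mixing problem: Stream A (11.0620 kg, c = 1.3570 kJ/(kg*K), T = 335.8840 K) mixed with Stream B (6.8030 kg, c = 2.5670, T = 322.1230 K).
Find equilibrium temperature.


num = 10667.3306
den = 32.4744
Tf = 328.4839 K

328.4839 K


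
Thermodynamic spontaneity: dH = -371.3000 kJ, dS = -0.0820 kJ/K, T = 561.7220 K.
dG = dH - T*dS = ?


T*dS = 561.7220 * -0.0820 = -46.0612 kJ
dG = -371.3000 + 46.0612 = -325.2388 kJ (spontaneous)

dG = -325.2388 kJ, spontaneous


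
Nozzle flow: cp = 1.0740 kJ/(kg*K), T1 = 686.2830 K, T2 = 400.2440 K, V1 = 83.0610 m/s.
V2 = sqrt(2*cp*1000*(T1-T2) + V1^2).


dT = 286.0390 K
2*cp*1000*dT = 614411.7720
V1^2 = 6899.1297
V2 = sqrt(621310.9017) = 788.2328 m/s

788.2328 m/s


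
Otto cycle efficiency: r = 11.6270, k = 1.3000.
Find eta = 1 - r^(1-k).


r^(k-1) = 2.0876
eta = 1 - 1/2.0876 = 0.5210 = 52.0973%

52.0973%


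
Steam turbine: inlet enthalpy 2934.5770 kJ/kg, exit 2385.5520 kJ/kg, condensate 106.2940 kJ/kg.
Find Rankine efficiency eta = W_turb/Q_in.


W = 549.0250 kJ/kg
Q_in = 2828.2830 kJ/kg
eta = 0.1941 = 19.4120%

eta = 19.4120%


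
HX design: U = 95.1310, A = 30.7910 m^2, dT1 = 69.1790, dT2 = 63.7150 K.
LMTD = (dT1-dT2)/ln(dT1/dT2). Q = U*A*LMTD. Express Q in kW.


LMTD = 66.4095 K
Q = 95.1310 * 30.7910 * 66.4095 = 194525.4066 W = 194.5254 kW

194.5254 kW


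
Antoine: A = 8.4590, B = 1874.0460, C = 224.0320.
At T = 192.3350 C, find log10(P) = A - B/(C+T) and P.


C+T = 416.3670
B/(C+T) = 4.5009
log10(P) = 8.4590 - 4.5009 = 3.9581
P = 10^3.9581 = 9079.3032 mmHg

9079.3032 mmHg


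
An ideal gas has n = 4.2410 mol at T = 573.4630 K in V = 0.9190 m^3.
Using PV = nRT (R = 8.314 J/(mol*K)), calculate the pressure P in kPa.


P = nRT/V = 4.2410 * 8.314 * 573.4630 / 0.9190
= 20220.1184 / 0.9190 = 22002.3051 Pa = 22.0023 kPa

22.0023 kPa


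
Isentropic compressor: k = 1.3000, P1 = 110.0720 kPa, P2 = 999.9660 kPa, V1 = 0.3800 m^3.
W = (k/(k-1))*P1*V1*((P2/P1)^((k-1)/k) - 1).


(k-1)/k = 0.2308
(P2/P1)^exp = 1.6640
W = 4.3333 * 110.0720 * 0.3800 * (1.6640 - 1) = 120.3476 kJ

120.3476 kJ


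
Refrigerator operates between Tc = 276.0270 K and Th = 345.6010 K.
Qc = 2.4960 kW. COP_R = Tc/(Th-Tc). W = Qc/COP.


COP = 276.0270 / 69.5740 = 3.9674
W = 2.4960 / 3.9674 = 0.6291 kW

COP = 3.9674, W = 0.6291 kW


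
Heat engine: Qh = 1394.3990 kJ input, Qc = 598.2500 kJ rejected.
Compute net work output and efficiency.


W = 1394.3990 - 598.2500 = 796.1490 kJ
eta = 796.1490 / 1394.3990 = 0.5710 = 57.0962%

W = 796.1490 kJ, eta = 57.0962%


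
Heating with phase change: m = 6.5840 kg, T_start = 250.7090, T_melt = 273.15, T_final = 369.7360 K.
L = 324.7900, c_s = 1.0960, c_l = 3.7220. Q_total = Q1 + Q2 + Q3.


Q1 (sensible, solid) = 6.5840 * 1.0960 * 22.4410 = 161.9357 kJ
Q2 (latent) = 6.5840 * 324.7900 = 2138.4174 kJ
Q3 (sensible, liquid) = 6.5840 * 3.7220 * 96.5860 = 2366.9025 kJ
Q_total = 4667.2556 kJ

4667.2556 kJ


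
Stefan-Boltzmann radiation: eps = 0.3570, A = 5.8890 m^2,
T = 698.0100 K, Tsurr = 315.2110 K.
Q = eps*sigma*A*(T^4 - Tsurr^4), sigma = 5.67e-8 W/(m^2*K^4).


T^4 = 2.3738e+11
Tsurr^4 = 9.8720e+09
Q = 0.3570 * 5.67e-8 * 5.8890 * 2.2751e+11 = 27120.1475 W

27120.1475 W


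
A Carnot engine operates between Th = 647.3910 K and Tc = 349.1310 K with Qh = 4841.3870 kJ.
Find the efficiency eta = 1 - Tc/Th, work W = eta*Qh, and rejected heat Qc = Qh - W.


eta = 1 - 349.1310/647.3910 = 0.4607
W = 0.4607 * 4841.3870 = 2230.4791 kJ
Qc = 4841.3870 - 2230.4791 = 2610.9079 kJ

eta = 46.0711%, W = 2230.4791 kJ, Qc = 2610.9079 kJ


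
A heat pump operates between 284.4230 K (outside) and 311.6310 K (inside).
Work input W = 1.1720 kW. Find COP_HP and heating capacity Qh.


COP = 311.6310 / 27.2080 = 11.4537
Qh = 11.4537 * 1.1720 = 13.4237 kW

COP = 11.4537, Qh = 13.4237 kW


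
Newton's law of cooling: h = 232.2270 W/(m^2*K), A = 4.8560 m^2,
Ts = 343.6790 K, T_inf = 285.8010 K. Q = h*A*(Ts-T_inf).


dT = 57.8780 K
Q = 232.2270 * 4.8560 * 57.8780 = 65268.6914 W

65268.6914 W


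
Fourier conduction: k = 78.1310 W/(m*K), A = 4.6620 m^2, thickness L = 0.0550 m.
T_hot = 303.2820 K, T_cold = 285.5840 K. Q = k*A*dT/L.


dT = 17.6980 K
Q = 78.1310 * 4.6620 * 17.6980 / 0.0550 = 117207.9725 W

117207.9725 W


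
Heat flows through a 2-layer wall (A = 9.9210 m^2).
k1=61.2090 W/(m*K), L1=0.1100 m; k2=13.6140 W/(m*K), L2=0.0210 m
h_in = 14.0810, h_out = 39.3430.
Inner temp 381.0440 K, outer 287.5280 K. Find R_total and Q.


R_conv_in = 1/(14.0810*9.9210) = 0.0072
R_1 = 0.1100/(61.2090*9.9210) = 0.0002
R_2 = 0.0210/(13.6140*9.9210) = 0.0002
R_conv_out = 1/(39.3430*9.9210) = 0.0026
R_total = 0.0101 K/W
Q = 93.5160 / 0.0101 = 9298.6614 W

R_total = 0.0101 K/W, Q = 9298.6614 W


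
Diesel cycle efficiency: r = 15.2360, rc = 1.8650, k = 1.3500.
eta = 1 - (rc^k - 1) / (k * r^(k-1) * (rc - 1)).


r^(k-1) = 2.5942
rc^k = 2.3196
eta = 0.5644 = 56.4394%

56.4394%


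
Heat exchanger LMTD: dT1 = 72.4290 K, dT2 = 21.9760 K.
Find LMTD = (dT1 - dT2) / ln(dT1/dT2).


dT1/dT2 = 3.2958
ln(dT1/dT2) = 1.1927
LMTD = 50.4530 / 1.1927 = 42.3031 K

42.3031 K


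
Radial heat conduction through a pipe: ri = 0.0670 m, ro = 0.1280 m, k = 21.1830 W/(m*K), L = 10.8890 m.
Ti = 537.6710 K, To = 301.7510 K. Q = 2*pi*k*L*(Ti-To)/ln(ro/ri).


dT = 235.9200 K
ln(ro/ri) = 0.6473
Q = 2*pi*21.1830*10.8890*235.9200 / 0.6473 = 528188.8496 W

528188.8496 W


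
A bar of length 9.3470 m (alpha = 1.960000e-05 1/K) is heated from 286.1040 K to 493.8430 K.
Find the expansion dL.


dT = 207.7390 K
dL = 1.960000e-05 * 9.3470 * 207.7390 = 0.038058 m
L_final = 9.385058 m

dL = 0.038058 m


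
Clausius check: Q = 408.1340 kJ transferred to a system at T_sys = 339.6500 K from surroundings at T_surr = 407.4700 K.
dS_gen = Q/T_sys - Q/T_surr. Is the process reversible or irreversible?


dS_sys = 408.1340/339.6500 = 1.2016 kJ/K
dS_surr = -408.1340/407.4700 = -1.0016 kJ/K
dS_gen = 1.2016 - 1.0016 = 0.2000 kJ/K (irreversible)

dS_gen = 0.2000 kJ/K, irreversible


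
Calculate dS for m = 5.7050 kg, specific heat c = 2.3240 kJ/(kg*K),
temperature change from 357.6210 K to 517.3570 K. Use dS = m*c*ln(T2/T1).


T2/T1 = 1.4467
ln(T2/T1) = 0.3693
dS = 5.7050 * 2.3240 * 0.3693 = 4.8958 kJ/K

4.8958 kJ/K


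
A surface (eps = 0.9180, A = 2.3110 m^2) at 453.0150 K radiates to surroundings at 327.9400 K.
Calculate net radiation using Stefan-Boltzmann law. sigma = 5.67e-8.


T^4 = 4.2116e+10
Tsurr^4 = 1.1566e+10
Q = 0.9180 * 5.67e-8 * 2.3110 * 3.0550e+10 = 3674.8825 W

3674.8825 W


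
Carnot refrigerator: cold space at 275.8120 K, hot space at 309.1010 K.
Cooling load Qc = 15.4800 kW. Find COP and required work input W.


COP = 275.8120 / 33.2890 = 8.2854
W = 15.4800 / 8.2854 = 1.8684 kW

COP = 8.2854, W = 1.8684 kW


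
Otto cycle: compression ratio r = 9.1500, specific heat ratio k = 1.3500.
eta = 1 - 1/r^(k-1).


r^(k-1) = 2.1702
eta = 1 - 1/2.1702 = 0.5392 = 53.9210%

53.9210%


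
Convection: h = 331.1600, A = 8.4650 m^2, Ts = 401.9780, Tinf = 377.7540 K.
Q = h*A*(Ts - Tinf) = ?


dT = 24.2240 K
Q = 331.1600 * 8.4650 * 24.2240 = 67906.3979 W

67906.3979 W


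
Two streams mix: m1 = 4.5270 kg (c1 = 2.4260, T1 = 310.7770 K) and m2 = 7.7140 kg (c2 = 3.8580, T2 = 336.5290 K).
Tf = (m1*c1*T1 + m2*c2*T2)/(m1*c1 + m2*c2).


num = 13428.4180
den = 40.7431
Tf = 329.5874 K

329.5874 K


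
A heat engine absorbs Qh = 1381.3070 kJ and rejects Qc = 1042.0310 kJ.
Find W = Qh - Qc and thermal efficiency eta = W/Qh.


W = 1381.3070 - 1042.0310 = 339.2760 kJ
eta = 339.2760 / 1381.3070 = 0.2456 = 24.5620%

W = 339.2760 kJ, eta = 24.5620%


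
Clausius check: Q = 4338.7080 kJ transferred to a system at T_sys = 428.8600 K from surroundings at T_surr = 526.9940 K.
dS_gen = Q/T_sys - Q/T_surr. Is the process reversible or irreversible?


dS_sys = 4338.7080/428.8600 = 10.1168 kJ/K
dS_surr = -4338.7080/526.9940 = -8.2329 kJ/K
dS_gen = 10.1168 - 8.2329 = 1.8839 kJ/K (irreversible)

dS_gen = 1.8839 kJ/K, irreversible


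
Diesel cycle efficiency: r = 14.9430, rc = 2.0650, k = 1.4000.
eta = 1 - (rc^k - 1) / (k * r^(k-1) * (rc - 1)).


r^(k-1) = 2.9497
rc^k = 2.7599
eta = 0.5998 = 59.9846%

59.9846%


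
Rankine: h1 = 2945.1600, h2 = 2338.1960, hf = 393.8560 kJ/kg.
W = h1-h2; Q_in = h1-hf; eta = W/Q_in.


W = 606.9640 kJ/kg
Q_in = 2551.3040 kJ/kg
eta = 0.2379 = 23.7903%

eta = 23.7903%


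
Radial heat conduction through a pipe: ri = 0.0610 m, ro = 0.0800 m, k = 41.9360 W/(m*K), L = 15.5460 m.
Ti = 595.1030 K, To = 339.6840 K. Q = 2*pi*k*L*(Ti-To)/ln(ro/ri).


dT = 255.4190 K
ln(ro/ri) = 0.2712
Q = 2*pi*41.9360*15.5460*255.4190 / 0.2712 = 3858554.9493 W

3858554.9493 W


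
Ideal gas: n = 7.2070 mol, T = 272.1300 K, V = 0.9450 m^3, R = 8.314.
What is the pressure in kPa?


P = nRT/V = 7.2070 * 8.314 * 272.1300 / 0.9450
= 16305.7569 / 0.9450 = 17254.7692 Pa = 17.2548 kPa

17.2548 kPa


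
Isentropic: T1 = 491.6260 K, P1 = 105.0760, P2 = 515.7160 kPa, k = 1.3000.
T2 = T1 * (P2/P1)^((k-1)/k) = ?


(k-1)/k = 0.2308
(P2/P1)^exp = 1.4436
T2 = 491.6260 * 1.4436 = 709.7002 K

709.7002 K


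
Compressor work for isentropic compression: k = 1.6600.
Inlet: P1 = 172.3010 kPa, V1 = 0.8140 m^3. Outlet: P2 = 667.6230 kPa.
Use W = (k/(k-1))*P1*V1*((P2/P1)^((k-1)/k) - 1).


(k-1)/k = 0.3976
(P2/P1)^exp = 1.7135
W = 2.5152 * 172.3010 * 0.8140 * (1.7135 - 1) = 251.6867 kJ

251.6867 kJ


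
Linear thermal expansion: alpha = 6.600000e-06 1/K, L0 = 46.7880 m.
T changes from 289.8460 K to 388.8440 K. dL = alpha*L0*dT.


dT = 98.9980 K
dL = 6.600000e-06 * 46.7880 * 98.9980 = 0.030571 m
L_final = 46.818571 m

dL = 0.030571 m


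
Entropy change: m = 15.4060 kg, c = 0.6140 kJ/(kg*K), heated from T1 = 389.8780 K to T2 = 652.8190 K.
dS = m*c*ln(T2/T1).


T2/T1 = 1.6744
ln(T2/T1) = 0.5155
dS = 15.4060 * 0.6140 * 0.5155 = 4.8759 kJ/K

4.8759 kJ/K


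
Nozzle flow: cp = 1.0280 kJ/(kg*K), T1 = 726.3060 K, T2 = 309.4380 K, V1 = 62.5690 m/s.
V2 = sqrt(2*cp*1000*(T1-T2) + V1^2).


dT = 416.8680 K
2*cp*1000*dT = 857080.6080
V1^2 = 3914.8798
V2 = sqrt(860995.4878) = 927.8984 m/s

927.8984 m/s


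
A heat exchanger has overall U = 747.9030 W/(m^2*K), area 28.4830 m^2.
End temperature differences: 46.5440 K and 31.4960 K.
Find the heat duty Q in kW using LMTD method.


LMTD = 38.5315 K
Q = 747.9030 * 28.4830 * 38.5315 = 820818.2281 W = 820.8182 kW

820.8182 kW


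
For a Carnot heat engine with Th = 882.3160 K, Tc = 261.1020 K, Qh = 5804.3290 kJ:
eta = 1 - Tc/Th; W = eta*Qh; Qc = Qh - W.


eta = 1 - 261.1020/882.3160 = 0.7041
W = 0.7041 * 5804.3290 = 4086.6656 kJ
Qc = 5804.3290 - 4086.6656 = 1717.6634 kJ

eta = 70.4072%, W = 4086.6656 kJ, Qc = 1717.6634 kJ


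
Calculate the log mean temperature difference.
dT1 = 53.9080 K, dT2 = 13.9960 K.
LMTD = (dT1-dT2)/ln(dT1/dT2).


dT1/dT2 = 3.8517
ln(dT1/dT2) = 1.3485
LMTD = 39.9120 / 1.3485 = 29.5972 K

29.5972 K


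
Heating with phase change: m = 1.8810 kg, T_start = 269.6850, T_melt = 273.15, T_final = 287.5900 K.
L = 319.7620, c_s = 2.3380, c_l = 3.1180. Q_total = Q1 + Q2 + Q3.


Q1 (sensible, solid) = 1.8810 * 2.3380 * 3.4650 = 15.2383 kJ
Q2 (latent) = 1.8810 * 319.7620 = 601.4723 kJ
Q3 (sensible, liquid) = 1.8810 * 3.1180 * 14.4400 = 84.6900 kJ
Q_total = 701.4006 kJ

701.4006 kJ


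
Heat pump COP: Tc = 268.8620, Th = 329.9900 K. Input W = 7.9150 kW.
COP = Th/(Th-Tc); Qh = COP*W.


COP = 329.9900 / 61.1280 = 5.3983
Qh = 5.3983 * 7.9150 = 42.7279 kW

COP = 5.3983, Qh = 42.7279 kW


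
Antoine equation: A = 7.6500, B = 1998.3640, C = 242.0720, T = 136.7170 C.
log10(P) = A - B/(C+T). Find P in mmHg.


C+T = 378.7890
B/(C+T) = 5.2757
log10(P) = 7.6500 - 5.2757 = 2.3743
P = 10^2.3743 = 236.7744 mmHg

236.7744 mmHg


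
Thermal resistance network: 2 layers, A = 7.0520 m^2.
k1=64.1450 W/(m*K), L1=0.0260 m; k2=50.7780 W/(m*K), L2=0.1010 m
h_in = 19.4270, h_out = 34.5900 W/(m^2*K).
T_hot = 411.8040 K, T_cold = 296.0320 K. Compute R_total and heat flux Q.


R_conv_in = 1/(19.4270*7.0520) = 0.0073
R_1 = 0.0260/(64.1450*7.0520) = 5.7478e-05
R_2 = 0.1010/(50.7780*7.0520) = 0.0003
R_conv_out = 1/(34.5900*7.0520) = 0.0041
R_total = 0.0117 K/W
Q = 115.7720 / 0.0117 = 9862.6698 W

R_total = 0.0117 K/W, Q = 9862.6698 W


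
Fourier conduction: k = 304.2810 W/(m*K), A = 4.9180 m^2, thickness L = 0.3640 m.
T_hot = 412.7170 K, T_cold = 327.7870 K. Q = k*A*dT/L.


dT = 84.9300 K
Q = 304.2810 * 4.9180 * 84.9300 / 0.3640 = 349158.8864 W

349158.8864 W


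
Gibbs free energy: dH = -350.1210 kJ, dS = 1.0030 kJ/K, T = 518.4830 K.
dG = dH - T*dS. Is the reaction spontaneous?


T*dS = 518.4830 * 1.0030 = 520.0384 kJ
dG = -350.1210 - 520.0384 = -870.1594 kJ (spontaneous)

dG = -870.1594 kJ, spontaneous


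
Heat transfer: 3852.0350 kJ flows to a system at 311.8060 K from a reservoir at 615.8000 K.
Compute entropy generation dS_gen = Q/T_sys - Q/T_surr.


dS_sys = 3852.0350/311.8060 = 12.3539 kJ/K
dS_surr = -3852.0350/615.8000 = -6.2553 kJ/K
dS_gen = 12.3539 - 6.2553 = 6.0986 kJ/K (irreversible)

dS_gen = 6.0986 kJ/K, irreversible


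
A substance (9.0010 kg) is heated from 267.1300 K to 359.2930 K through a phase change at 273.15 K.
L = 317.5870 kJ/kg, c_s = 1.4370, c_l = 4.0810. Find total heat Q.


Q1 (sensible, solid) = 9.0010 * 1.4370 * 6.0200 = 77.8653 kJ
Q2 (latent) = 9.0010 * 317.5870 = 2858.6006 kJ
Q3 (sensible, liquid) = 9.0010 * 4.0810 * 86.1430 = 3164.2978 kJ
Q_total = 6100.7637 kJ

6100.7637 kJ


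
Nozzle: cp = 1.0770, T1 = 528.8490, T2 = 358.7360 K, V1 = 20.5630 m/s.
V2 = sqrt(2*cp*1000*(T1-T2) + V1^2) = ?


dT = 170.1130 K
2*cp*1000*dT = 366423.4020
V1^2 = 422.8370
V2 = sqrt(366846.2390) = 605.6783 m/s

605.6783 m/s


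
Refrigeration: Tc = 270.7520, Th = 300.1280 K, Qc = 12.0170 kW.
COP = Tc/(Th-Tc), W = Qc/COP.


COP = 270.7520 / 29.3760 = 9.2168
W = 12.0170 / 9.2168 = 1.3038 kW

COP = 9.2168, W = 1.3038 kW


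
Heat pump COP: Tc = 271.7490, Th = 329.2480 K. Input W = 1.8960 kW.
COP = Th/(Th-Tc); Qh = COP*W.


COP = 329.2480 / 57.4990 = 5.7262
Qh = 5.7262 * 1.8960 = 10.8568 kW

COP = 5.7262, Qh = 10.8568 kW


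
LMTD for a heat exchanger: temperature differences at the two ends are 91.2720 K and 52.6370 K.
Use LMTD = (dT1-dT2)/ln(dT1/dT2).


dT1/dT2 = 1.7340
ln(dT1/dT2) = 0.5504
LMTD = 38.6350 / 0.5504 = 70.1912 K

70.1912 K


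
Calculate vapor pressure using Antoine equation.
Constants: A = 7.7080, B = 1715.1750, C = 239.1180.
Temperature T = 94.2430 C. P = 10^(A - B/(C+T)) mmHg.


C+T = 333.3610
B/(C+T) = 5.1451
log10(P) = 7.7080 - 5.1451 = 2.5629
P = 10^2.5629 = 365.5123 mmHg

365.5123 mmHg


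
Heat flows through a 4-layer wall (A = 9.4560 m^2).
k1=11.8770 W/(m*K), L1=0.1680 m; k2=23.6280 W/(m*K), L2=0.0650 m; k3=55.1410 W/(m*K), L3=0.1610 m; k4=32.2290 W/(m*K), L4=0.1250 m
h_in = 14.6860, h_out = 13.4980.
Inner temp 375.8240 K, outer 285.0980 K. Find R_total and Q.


R_conv_in = 1/(14.6860*9.4560) = 0.0072
R_1 = 0.1680/(11.8770*9.4560) = 0.0015
R_2 = 0.0650/(23.6280*9.4560) = 0.0003
R_3 = 0.1610/(55.1410*9.4560) = 0.0003
R_4 = 0.1250/(32.2290*9.4560) = 0.0004
R_conv_out = 1/(13.4980*9.4560) = 0.0078
R_total = 0.0175 K/W
Q = 90.7260 / 0.0175 = 5172.1111 W

R_total = 0.0175 K/W, Q = 5172.1111 W


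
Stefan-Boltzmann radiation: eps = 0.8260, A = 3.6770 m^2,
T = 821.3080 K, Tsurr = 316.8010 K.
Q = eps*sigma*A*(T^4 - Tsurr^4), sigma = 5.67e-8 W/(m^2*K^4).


T^4 = 4.5501e+11
Tsurr^4 = 1.0073e+10
Q = 0.8260 * 5.67e-8 * 3.6770 * 4.4494e+11 = 76622.9538 W

76622.9538 W


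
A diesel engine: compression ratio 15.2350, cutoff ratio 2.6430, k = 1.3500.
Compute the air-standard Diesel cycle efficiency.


r^(k-1) = 2.5941
rc^k = 3.7139
eta = 0.5283 = 52.8340%

52.8340%


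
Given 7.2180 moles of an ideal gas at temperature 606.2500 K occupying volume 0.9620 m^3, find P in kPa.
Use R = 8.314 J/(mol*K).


P = nRT/V = 7.2180 * 8.314 * 606.2500 / 0.9620
= 36381.3365 / 0.9620 = 37818.4371 Pa = 37.8184 kPa

37.8184 kPa


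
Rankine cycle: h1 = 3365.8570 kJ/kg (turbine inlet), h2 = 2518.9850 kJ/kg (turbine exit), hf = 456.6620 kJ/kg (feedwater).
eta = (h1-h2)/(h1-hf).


W = 846.8720 kJ/kg
Q_in = 2909.1950 kJ/kg
eta = 0.2911 = 29.1102%

eta = 29.1102%


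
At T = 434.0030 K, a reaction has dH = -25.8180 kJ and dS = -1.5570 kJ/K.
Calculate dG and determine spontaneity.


T*dS = 434.0030 * -1.5570 = -675.7427 kJ
dG = -25.8180 + 675.7427 = 649.9247 kJ (non-spontaneous)

dG = 649.9247 kJ, non-spontaneous


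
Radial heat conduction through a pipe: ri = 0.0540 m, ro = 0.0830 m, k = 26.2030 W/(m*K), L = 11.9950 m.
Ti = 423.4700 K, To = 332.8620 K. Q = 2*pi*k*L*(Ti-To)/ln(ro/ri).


dT = 90.6080 K
ln(ro/ri) = 0.4299
Q = 2*pi*26.2030*11.9950*90.6080 / 0.4299 = 416269.0498 W

416269.0498 W


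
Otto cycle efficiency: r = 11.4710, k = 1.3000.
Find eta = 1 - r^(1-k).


r^(k-1) = 2.0791
eta = 1 - 1/2.0791 = 0.5190 = 51.9028%

51.9028%


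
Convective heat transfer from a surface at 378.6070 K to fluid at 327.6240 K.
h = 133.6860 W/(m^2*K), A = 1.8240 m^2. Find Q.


dT = 50.9830 K
Q = 133.6860 * 1.8240 * 50.9830 = 12431.8611 W

12431.8611 W


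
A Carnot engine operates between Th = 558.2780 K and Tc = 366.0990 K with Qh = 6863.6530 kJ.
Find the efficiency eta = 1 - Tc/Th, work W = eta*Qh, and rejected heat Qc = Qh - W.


eta = 1 - 366.0990/558.2780 = 0.3442
W = 0.3442 * 6863.6530 = 2362.7117 kJ
Qc = 6863.6530 - 2362.7117 = 4500.9413 kJ

eta = 34.4235%, W = 2362.7117 kJ, Qc = 4500.9413 kJ


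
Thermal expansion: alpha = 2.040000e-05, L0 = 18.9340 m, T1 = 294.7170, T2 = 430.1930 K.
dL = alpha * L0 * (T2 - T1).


dT = 135.4760 K
dL = 2.040000e-05 * 18.9340 * 135.4760 = 0.052328 m
L_final = 18.986328 m

dL = 0.052328 m


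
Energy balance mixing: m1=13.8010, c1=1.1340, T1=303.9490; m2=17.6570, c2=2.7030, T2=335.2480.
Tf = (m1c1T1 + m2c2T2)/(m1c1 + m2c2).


num = 20757.2414
den = 63.3772
Tf = 327.5190 K

327.5190 K


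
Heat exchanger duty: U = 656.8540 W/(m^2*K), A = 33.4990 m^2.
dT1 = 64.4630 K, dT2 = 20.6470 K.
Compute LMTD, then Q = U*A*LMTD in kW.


LMTD = 38.4850 K
Q = 656.8540 * 33.4990 * 38.4850 = 846822.1850 W = 846.8222 kW

846.8222 kW


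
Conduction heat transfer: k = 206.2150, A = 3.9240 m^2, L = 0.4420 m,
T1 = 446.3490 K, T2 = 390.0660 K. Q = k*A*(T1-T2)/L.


dT = 56.2830 K
Q = 206.2150 * 3.9240 * 56.2830 / 0.4420 = 103039.6133 W

103039.6133 W


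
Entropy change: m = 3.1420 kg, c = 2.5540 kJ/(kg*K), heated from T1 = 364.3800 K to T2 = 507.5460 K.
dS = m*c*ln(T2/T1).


T2/T1 = 1.3929
ln(T2/T1) = 0.3314
dS = 3.1420 * 2.5540 * 0.3314 = 2.6593 kJ/K

2.6593 kJ/K


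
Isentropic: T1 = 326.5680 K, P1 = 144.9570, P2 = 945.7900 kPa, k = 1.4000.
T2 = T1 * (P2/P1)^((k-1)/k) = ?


(k-1)/k = 0.2857
(P2/P1)^exp = 1.7090
T2 = 326.5680 * 1.7090 = 558.0894 K

558.0894 K


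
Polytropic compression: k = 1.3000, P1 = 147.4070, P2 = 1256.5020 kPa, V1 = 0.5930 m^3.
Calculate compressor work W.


(k-1)/k = 0.2308
(P2/P1)^exp = 1.6397
W = 4.3333 * 147.4070 * 0.5930 * (1.6397 - 1) = 242.3097 kJ

242.3097 kJ


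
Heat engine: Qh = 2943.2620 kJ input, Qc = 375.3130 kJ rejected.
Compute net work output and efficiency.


W = 2943.2620 - 375.3130 = 2567.9490 kJ
eta = 2567.9490 / 2943.2620 = 0.8725 = 87.2484%

W = 2567.9490 kJ, eta = 87.2484%


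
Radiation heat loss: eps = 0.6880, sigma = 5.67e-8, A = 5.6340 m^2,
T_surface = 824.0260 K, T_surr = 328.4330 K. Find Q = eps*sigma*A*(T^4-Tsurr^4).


T^4 = 4.6107e+11
Tsurr^4 = 1.1636e+10
Q = 0.6880 * 5.67e-8 * 5.6340 * 4.4943e+11 = 98775.9929 W

98775.9929 W


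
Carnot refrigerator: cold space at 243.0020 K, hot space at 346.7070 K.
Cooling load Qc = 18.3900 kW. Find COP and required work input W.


COP = 243.0020 / 103.7050 = 2.3432
W = 18.3900 / 2.3432 = 7.8482 kW

COP = 2.3432, W = 7.8482 kW


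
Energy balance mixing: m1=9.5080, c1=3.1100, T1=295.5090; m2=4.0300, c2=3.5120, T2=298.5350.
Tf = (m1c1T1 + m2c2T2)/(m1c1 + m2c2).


num = 12963.4390
den = 43.7232
Tf = 296.4885 K

296.4885 K


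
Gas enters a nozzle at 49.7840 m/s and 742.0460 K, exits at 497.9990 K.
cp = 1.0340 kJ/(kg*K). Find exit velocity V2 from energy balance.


dT = 244.0470 K
2*cp*1000*dT = 504689.1960
V1^2 = 2478.4467
V2 = sqrt(507167.6427) = 712.1570 m/s

712.1570 m/s


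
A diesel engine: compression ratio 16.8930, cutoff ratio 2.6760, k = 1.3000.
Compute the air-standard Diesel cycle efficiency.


r^(k-1) = 2.3351
rc^k = 3.5953
eta = 0.4899 = 48.9902%

48.9902%


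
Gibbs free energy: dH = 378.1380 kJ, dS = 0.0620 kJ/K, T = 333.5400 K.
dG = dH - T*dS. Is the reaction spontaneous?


T*dS = 333.5400 * 0.0620 = 20.6795 kJ
dG = 378.1380 - 20.6795 = 357.4585 kJ (non-spontaneous)

dG = 357.4585 kJ, non-spontaneous


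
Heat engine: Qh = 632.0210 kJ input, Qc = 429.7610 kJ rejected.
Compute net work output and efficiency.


W = 632.0210 - 429.7610 = 202.2600 kJ
eta = 202.2600 / 632.0210 = 0.3200 = 32.0021%

W = 202.2600 kJ, eta = 32.0021%


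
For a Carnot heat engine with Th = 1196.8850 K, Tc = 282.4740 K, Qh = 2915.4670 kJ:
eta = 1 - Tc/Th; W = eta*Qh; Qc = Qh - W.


eta = 1 - 282.4740/1196.8850 = 0.7640
W = 0.7640 * 2915.4670 = 2227.3945 kJ
Qc = 2915.4670 - 2227.3945 = 688.0725 kJ

eta = 76.3992%, W = 2227.3945 kJ, Qc = 688.0725 kJ


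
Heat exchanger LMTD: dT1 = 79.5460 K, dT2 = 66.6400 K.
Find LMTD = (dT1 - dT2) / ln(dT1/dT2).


dT1/dT2 = 1.1937
ln(dT1/dT2) = 0.1770
LMTD = 12.9060 / 0.1770 = 72.9027 K

72.9027 K


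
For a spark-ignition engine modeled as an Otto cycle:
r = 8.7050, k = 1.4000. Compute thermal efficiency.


r^(k-1) = 2.3763
eta = 1 - 1/2.3763 = 0.5792 = 57.9184%

57.9184%
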